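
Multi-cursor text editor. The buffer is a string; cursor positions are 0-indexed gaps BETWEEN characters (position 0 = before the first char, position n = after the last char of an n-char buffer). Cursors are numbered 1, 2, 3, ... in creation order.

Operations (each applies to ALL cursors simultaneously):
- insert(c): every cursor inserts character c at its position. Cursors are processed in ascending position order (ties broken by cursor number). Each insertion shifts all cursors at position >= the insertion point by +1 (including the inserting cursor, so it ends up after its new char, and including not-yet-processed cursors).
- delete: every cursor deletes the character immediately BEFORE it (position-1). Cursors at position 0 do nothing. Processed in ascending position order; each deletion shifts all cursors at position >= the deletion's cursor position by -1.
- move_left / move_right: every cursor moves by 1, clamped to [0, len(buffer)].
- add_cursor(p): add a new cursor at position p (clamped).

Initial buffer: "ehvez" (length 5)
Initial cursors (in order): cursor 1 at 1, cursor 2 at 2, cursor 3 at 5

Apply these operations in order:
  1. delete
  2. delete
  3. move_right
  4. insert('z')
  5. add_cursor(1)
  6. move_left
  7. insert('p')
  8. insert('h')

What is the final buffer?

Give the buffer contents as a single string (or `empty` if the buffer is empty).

Answer: phvzzppphhhz

Derivation:
After op 1 (delete): buffer="ve" (len 2), cursors c1@0 c2@0 c3@2, authorship ..
After op 2 (delete): buffer="v" (len 1), cursors c1@0 c2@0 c3@1, authorship .
After op 3 (move_right): buffer="v" (len 1), cursors c1@1 c2@1 c3@1, authorship .
After op 4 (insert('z')): buffer="vzzz" (len 4), cursors c1@4 c2@4 c3@4, authorship .123
After op 5 (add_cursor(1)): buffer="vzzz" (len 4), cursors c4@1 c1@4 c2@4 c3@4, authorship .123
After op 6 (move_left): buffer="vzzz" (len 4), cursors c4@0 c1@3 c2@3 c3@3, authorship .123
After op 7 (insert('p')): buffer="pvzzpppz" (len 8), cursors c4@1 c1@7 c2@7 c3@7, authorship 4.121233
After op 8 (insert('h')): buffer="phvzzppphhhz" (len 12), cursors c4@2 c1@11 c2@11 c3@11, authorship 44.121231233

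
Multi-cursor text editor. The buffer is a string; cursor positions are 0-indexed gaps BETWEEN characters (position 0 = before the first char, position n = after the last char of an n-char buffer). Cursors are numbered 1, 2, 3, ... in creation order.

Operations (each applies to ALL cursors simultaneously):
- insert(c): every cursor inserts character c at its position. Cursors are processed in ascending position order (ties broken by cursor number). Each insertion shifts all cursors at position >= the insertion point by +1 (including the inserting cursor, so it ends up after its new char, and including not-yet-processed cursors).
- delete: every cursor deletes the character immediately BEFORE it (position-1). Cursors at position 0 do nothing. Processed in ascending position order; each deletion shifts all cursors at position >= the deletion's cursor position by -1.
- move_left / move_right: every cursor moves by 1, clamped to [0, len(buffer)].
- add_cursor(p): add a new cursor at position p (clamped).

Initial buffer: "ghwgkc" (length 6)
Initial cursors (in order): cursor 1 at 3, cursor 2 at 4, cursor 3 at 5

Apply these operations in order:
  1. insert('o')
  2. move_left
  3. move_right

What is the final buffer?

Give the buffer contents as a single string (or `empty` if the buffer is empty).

After op 1 (insert('o')): buffer="ghwogokoc" (len 9), cursors c1@4 c2@6 c3@8, authorship ...1.2.3.
After op 2 (move_left): buffer="ghwogokoc" (len 9), cursors c1@3 c2@5 c3@7, authorship ...1.2.3.
After op 3 (move_right): buffer="ghwogokoc" (len 9), cursors c1@4 c2@6 c3@8, authorship ...1.2.3.

Answer: ghwogokoc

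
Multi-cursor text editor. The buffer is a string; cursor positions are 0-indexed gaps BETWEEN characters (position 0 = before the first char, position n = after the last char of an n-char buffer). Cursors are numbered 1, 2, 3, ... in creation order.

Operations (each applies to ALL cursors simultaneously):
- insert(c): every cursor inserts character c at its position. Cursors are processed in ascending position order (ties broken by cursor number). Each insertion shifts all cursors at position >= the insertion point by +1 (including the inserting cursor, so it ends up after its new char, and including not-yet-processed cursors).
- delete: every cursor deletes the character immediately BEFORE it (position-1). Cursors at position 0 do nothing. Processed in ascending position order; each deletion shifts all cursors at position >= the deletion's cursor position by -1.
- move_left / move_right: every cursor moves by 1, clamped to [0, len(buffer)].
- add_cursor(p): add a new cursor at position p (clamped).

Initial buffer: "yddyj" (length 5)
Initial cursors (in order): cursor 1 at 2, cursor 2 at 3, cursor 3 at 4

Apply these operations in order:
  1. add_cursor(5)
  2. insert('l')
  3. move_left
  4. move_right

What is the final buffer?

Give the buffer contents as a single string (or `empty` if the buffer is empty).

Answer: ydldlyljl

Derivation:
After op 1 (add_cursor(5)): buffer="yddyj" (len 5), cursors c1@2 c2@3 c3@4 c4@5, authorship .....
After op 2 (insert('l')): buffer="ydldlyljl" (len 9), cursors c1@3 c2@5 c3@7 c4@9, authorship ..1.2.3.4
After op 3 (move_left): buffer="ydldlyljl" (len 9), cursors c1@2 c2@4 c3@6 c4@8, authorship ..1.2.3.4
After op 4 (move_right): buffer="ydldlyljl" (len 9), cursors c1@3 c2@5 c3@7 c4@9, authorship ..1.2.3.4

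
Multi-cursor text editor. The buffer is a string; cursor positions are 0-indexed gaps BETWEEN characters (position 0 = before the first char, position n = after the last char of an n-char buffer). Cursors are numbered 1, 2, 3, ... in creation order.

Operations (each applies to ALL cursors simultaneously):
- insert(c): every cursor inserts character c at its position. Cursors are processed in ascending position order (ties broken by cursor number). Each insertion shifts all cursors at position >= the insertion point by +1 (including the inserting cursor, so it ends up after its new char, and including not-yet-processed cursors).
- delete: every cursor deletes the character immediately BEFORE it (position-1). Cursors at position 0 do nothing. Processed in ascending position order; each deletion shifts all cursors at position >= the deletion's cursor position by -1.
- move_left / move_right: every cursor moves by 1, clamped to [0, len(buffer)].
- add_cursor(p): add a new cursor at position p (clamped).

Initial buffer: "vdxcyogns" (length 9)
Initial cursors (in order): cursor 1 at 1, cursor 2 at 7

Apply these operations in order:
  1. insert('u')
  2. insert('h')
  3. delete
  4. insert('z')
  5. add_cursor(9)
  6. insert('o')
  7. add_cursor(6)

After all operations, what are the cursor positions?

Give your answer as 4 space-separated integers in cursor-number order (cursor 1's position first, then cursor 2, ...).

After op 1 (insert('u')): buffer="vudxcyoguns" (len 11), cursors c1@2 c2@9, authorship .1......2..
After op 2 (insert('h')): buffer="vuhdxcyoguhns" (len 13), cursors c1@3 c2@11, authorship .11......22..
After op 3 (delete): buffer="vudxcyoguns" (len 11), cursors c1@2 c2@9, authorship .1......2..
After op 4 (insert('z')): buffer="vuzdxcyoguzns" (len 13), cursors c1@3 c2@11, authorship .11......22..
After op 5 (add_cursor(9)): buffer="vuzdxcyoguzns" (len 13), cursors c1@3 c3@9 c2@11, authorship .11......22..
After op 6 (insert('o')): buffer="vuzodxcyogouzons" (len 16), cursors c1@4 c3@11 c2@14, authorship .111......3222..
After op 7 (add_cursor(6)): buffer="vuzodxcyogouzons" (len 16), cursors c1@4 c4@6 c3@11 c2@14, authorship .111......3222..

Answer: 4 14 11 6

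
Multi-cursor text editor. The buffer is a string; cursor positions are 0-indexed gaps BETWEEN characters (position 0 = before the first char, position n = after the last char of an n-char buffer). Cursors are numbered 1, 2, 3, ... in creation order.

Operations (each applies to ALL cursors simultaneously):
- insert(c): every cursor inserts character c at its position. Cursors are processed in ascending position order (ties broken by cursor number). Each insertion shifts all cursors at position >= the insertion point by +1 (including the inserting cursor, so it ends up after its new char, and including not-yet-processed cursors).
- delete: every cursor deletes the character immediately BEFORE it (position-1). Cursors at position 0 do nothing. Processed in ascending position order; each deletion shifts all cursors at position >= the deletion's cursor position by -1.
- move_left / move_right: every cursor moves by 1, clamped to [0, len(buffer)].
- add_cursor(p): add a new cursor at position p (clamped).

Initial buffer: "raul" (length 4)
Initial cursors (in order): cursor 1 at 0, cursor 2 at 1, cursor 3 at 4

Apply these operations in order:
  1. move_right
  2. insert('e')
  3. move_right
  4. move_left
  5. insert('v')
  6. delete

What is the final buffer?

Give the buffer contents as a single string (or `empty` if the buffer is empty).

Answer: reaeule

Derivation:
After op 1 (move_right): buffer="raul" (len 4), cursors c1@1 c2@2 c3@4, authorship ....
After op 2 (insert('e')): buffer="reaeule" (len 7), cursors c1@2 c2@4 c3@7, authorship .1.2..3
After op 3 (move_right): buffer="reaeule" (len 7), cursors c1@3 c2@5 c3@7, authorship .1.2..3
After op 4 (move_left): buffer="reaeule" (len 7), cursors c1@2 c2@4 c3@6, authorship .1.2..3
After op 5 (insert('v')): buffer="revaevulve" (len 10), cursors c1@3 c2@6 c3@9, authorship .11.22..33
After op 6 (delete): buffer="reaeule" (len 7), cursors c1@2 c2@4 c3@6, authorship .1.2..3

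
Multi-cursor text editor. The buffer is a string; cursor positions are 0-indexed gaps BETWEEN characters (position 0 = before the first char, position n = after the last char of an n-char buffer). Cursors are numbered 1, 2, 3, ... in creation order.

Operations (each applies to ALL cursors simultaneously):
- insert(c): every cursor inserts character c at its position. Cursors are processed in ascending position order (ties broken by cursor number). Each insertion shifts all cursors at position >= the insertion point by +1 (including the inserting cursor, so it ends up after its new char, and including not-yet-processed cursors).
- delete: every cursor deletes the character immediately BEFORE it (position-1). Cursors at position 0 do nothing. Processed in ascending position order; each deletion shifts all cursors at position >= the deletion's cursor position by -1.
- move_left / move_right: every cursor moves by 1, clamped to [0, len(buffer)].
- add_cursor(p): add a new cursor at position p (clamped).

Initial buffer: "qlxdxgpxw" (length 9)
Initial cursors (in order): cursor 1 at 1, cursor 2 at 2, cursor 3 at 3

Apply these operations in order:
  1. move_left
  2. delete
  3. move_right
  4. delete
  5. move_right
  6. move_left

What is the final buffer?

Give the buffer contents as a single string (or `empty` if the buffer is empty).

After op 1 (move_left): buffer="qlxdxgpxw" (len 9), cursors c1@0 c2@1 c3@2, authorship .........
After op 2 (delete): buffer="xdxgpxw" (len 7), cursors c1@0 c2@0 c3@0, authorship .......
After op 3 (move_right): buffer="xdxgpxw" (len 7), cursors c1@1 c2@1 c3@1, authorship .......
After op 4 (delete): buffer="dxgpxw" (len 6), cursors c1@0 c2@0 c3@0, authorship ......
After op 5 (move_right): buffer="dxgpxw" (len 6), cursors c1@1 c2@1 c3@1, authorship ......
After op 6 (move_left): buffer="dxgpxw" (len 6), cursors c1@0 c2@0 c3@0, authorship ......

Answer: dxgpxw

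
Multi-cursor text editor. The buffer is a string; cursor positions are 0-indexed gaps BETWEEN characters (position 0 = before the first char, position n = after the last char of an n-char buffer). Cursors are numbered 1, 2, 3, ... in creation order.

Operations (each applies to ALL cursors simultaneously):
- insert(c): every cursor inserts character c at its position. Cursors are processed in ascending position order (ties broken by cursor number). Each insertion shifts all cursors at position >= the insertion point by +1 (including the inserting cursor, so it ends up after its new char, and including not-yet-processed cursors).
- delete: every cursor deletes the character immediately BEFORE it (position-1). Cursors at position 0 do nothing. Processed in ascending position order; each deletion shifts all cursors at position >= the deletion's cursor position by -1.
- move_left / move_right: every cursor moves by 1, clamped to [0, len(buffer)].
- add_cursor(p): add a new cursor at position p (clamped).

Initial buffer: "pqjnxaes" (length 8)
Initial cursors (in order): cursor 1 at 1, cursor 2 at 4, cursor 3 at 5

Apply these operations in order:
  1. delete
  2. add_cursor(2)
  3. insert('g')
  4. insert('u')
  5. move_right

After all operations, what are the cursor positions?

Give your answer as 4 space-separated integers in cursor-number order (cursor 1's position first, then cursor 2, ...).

After op 1 (delete): buffer="qjaes" (len 5), cursors c1@0 c2@2 c3@2, authorship .....
After op 2 (add_cursor(2)): buffer="qjaes" (len 5), cursors c1@0 c2@2 c3@2 c4@2, authorship .....
After op 3 (insert('g')): buffer="gqjgggaes" (len 9), cursors c1@1 c2@6 c3@6 c4@6, authorship 1..234...
After op 4 (insert('u')): buffer="guqjggguuuaes" (len 13), cursors c1@2 c2@10 c3@10 c4@10, authorship 11..234234...
After op 5 (move_right): buffer="guqjggguuuaes" (len 13), cursors c1@3 c2@11 c3@11 c4@11, authorship 11..234234...

Answer: 3 11 11 11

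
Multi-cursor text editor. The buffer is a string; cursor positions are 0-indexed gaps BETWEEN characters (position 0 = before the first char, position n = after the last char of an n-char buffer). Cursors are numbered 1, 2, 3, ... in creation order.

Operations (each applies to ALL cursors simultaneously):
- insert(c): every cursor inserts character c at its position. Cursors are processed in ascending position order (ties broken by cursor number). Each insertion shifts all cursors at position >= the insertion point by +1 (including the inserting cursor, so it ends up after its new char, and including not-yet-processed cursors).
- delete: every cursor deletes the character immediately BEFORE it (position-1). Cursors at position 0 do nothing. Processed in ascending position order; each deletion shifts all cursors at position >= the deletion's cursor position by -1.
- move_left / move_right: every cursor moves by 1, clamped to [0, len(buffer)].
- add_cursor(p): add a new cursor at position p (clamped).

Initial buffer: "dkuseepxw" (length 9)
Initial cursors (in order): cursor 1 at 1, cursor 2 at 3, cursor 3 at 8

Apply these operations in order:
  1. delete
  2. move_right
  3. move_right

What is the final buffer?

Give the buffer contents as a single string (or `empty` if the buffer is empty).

Answer: kseepw

Derivation:
After op 1 (delete): buffer="kseepw" (len 6), cursors c1@0 c2@1 c3@5, authorship ......
After op 2 (move_right): buffer="kseepw" (len 6), cursors c1@1 c2@2 c3@6, authorship ......
After op 3 (move_right): buffer="kseepw" (len 6), cursors c1@2 c2@3 c3@6, authorship ......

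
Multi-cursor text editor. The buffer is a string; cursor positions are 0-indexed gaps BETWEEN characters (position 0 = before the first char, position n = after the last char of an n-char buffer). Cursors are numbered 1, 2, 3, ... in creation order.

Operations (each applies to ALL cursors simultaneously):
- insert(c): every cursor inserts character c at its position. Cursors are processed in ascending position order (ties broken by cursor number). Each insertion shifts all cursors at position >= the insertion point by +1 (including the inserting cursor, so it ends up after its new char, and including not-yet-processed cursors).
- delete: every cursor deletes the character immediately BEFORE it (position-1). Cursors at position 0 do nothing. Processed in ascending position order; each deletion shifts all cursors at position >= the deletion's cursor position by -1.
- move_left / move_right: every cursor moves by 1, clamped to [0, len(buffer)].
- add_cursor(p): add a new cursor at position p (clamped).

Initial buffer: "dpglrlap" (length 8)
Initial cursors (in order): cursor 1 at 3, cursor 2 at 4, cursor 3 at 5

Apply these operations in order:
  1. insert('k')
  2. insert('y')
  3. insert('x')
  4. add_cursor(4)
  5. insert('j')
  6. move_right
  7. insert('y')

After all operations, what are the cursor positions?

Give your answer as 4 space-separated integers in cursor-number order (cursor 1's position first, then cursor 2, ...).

After op 1 (insert('k')): buffer="dpgklkrklap" (len 11), cursors c1@4 c2@6 c3@8, authorship ...1.2.3...
After op 2 (insert('y')): buffer="dpgkylkyrkylap" (len 14), cursors c1@5 c2@8 c3@11, authorship ...11.22.33...
After op 3 (insert('x')): buffer="dpgkyxlkyxrkyxlap" (len 17), cursors c1@6 c2@10 c3@14, authorship ...111.222.333...
After op 4 (add_cursor(4)): buffer="dpgkyxlkyxrkyxlap" (len 17), cursors c4@4 c1@6 c2@10 c3@14, authorship ...111.222.333...
After op 5 (insert('j')): buffer="dpgkjyxjlkyxjrkyxjlap" (len 21), cursors c4@5 c1@8 c2@13 c3@18, authorship ...14111.2222.3333...
After op 6 (move_right): buffer="dpgkjyxjlkyxjrkyxjlap" (len 21), cursors c4@6 c1@9 c2@14 c3@19, authorship ...14111.2222.3333...
After op 7 (insert('y')): buffer="dpgkjyyxjlykyxjrykyxjlyap" (len 25), cursors c4@7 c1@11 c2@17 c3@23, authorship ...141411.12222.23333.3..

Answer: 11 17 23 7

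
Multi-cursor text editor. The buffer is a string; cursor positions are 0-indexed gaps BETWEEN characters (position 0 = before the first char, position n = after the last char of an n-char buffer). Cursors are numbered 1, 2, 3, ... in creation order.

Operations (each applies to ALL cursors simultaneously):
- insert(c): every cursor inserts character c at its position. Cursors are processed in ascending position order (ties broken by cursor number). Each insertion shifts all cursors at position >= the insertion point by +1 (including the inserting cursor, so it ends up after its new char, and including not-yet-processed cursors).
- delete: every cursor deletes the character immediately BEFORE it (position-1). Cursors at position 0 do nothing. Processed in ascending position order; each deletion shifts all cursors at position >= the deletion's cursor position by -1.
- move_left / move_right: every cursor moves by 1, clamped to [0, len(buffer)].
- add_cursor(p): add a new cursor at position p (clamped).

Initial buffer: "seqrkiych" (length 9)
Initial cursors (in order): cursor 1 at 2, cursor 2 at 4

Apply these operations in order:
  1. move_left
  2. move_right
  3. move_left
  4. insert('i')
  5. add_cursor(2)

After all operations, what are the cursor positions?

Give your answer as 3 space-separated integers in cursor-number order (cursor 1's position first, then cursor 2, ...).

After op 1 (move_left): buffer="seqrkiych" (len 9), cursors c1@1 c2@3, authorship .........
After op 2 (move_right): buffer="seqrkiych" (len 9), cursors c1@2 c2@4, authorship .........
After op 3 (move_left): buffer="seqrkiych" (len 9), cursors c1@1 c2@3, authorship .........
After op 4 (insert('i')): buffer="sieqirkiych" (len 11), cursors c1@2 c2@5, authorship .1..2......
After op 5 (add_cursor(2)): buffer="sieqirkiych" (len 11), cursors c1@2 c3@2 c2@5, authorship .1..2......

Answer: 2 5 2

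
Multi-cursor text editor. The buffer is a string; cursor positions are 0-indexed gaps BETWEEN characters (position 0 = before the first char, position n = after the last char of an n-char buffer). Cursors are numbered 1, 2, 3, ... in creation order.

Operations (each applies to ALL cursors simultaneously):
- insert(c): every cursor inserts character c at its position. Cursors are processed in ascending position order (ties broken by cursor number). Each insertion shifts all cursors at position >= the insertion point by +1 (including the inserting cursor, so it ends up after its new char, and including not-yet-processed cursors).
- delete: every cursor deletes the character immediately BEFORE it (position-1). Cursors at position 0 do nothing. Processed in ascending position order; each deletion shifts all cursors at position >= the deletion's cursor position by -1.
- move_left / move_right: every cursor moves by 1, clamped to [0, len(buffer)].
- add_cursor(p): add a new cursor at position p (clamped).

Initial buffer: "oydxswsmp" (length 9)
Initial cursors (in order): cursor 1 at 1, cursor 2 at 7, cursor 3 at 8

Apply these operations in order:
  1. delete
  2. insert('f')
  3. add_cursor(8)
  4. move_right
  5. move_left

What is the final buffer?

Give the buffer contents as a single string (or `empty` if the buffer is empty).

Answer: fydxswffp

Derivation:
After op 1 (delete): buffer="ydxswp" (len 6), cursors c1@0 c2@5 c3@5, authorship ......
After op 2 (insert('f')): buffer="fydxswffp" (len 9), cursors c1@1 c2@8 c3@8, authorship 1.....23.
After op 3 (add_cursor(8)): buffer="fydxswffp" (len 9), cursors c1@1 c2@8 c3@8 c4@8, authorship 1.....23.
After op 4 (move_right): buffer="fydxswffp" (len 9), cursors c1@2 c2@9 c3@9 c4@9, authorship 1.....23.
After op 5 (move_left): buffer="fydxswffp" (len 9), cursors c1@1 c2@8 c3@8 c4@8, authorship 1.....23.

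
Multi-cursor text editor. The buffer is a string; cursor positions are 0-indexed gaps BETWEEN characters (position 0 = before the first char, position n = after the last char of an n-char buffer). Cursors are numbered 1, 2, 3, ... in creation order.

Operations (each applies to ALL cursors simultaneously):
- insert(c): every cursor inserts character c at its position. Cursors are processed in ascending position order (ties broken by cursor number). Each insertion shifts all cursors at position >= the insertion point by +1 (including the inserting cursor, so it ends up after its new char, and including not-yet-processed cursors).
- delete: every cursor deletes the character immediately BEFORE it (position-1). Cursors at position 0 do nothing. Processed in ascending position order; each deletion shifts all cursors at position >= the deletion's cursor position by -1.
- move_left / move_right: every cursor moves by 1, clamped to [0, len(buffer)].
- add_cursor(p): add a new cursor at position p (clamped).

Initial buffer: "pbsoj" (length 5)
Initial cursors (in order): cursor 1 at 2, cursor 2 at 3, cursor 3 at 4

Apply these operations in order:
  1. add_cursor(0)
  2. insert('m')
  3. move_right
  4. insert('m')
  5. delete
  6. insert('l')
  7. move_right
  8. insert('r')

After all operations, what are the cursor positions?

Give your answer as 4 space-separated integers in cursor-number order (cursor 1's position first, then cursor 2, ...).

Answer: 10 14 17 5

Derivation:
After op 1 (add_cursor(0)): buffer="pbsoj" (len 5), cursors c4@0 c1@2 c2@3 c3@4, authorship .....
After op 2 (insert('m')): buffer="mpbmsmomj" (len 9), cursors c4@1 c1@4 c2@6 c3@8, authorship 4..1.2.3.
After op 3 (move_right): buffer="mpbmsmomj" (len 9), cursors c4@2 c1@5 c2@7 c3@9, authorship 4..1.2.3.
After op 4 (insert('m')): buffer="mpmbmsmmommjm" (len 13), cursors c4@3 c1@7 c2@10 c3@13, authorship 4.4.1.12.23.3
After op 5 (delete): buffer="mpbmsmomj" (len 9), cursors c4@2 c1@5 c2@7 c3@9, authorship 4..1.2.3.
After op 6 (insert('l')): buffer="mplbmslmolmjl" (len 13), cursors c4@3 c1@7 c2@10 c3@13, authorship 4.4.1.12.23.3
After op 7 (move_right): buffer="mplbmslmolmjl" (len 13), cursors c4@4 c1@8 c2@11 c3@13, authorship 4.4.1.12.23.3
After op 8 (insert('r')): buffer="mplbrmslmrolmrjlr" (len 17), cursors c4@5 c1@10 c2@14 c3@17, authorship 4.4.41.121.232.33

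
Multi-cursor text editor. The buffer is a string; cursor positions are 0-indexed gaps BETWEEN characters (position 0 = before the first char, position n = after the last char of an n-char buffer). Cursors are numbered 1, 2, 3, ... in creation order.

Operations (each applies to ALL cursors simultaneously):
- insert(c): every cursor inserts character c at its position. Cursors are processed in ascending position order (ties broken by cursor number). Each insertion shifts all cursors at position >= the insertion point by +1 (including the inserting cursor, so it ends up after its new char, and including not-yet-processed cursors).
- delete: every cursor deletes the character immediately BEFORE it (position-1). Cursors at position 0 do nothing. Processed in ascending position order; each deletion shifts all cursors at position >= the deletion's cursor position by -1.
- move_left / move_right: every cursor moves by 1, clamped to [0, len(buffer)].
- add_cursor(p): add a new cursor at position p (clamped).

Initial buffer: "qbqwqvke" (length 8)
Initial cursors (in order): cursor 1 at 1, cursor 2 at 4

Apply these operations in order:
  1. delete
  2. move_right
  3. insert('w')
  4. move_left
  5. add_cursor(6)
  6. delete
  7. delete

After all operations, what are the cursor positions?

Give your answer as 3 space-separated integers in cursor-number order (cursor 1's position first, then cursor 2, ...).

After op 1 (delete): buffer="bqqvke" (len 6), cursors c1@0 c2@2, authorship ......
After op 2 (move_right): buffer="bqqvke" (len 6), cursors c1@1 c2@3, authorship ......
After op 3 (insert('w')): buffer="bwqqwvke" (len 8), cursors c1@2 c2@5, authorship .1..2...
After op 4 (move_left): buffer="bwqqwvke" (len 8), cursors c1@1 c2@4, authorship .1..2...
After op 5 (add_cursor(6)): buffer="bwqqwvke" (len 8), cursors c1@1 c2@4 c3@6, authorship .1..2...
After op 6 (delete): buffer="wqwke" (len 5), cursors c1@0 c2@2 c3@3, authorship 1.2..
After op 7 (delete): buffer="wke" (len 3), cursors c1@0 c2@1 c3@1, authorship 1..

Answer: 0 1 1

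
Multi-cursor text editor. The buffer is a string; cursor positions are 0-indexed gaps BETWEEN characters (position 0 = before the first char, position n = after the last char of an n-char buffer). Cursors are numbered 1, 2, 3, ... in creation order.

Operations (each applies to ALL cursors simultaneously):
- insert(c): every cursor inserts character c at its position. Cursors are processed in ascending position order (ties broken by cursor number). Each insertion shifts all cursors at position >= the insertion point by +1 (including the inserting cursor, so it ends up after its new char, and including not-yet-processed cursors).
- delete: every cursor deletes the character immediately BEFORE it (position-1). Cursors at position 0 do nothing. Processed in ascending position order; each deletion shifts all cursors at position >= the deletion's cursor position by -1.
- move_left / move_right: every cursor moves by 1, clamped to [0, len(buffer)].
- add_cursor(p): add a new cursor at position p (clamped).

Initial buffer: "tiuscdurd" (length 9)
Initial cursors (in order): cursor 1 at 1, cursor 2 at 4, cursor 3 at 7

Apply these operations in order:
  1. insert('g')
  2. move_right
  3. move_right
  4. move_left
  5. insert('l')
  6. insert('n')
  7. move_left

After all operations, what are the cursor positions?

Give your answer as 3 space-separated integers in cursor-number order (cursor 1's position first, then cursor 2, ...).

Answer: 4 10 16

Derivation:
After op 1 (insert('g')): buffer="tgiusgcdugrd" (len 12), cursors c1@2 c2@6 c3@10, authorship .1...2...3..
After op 2 (move_right): buffer="tgiusgcdugrd" (len 12), cursors c1@3 c2@7 c3@11, authorship .1...2...3..
After op 3 (move_right): buffer="tgiusgcdugrd" (len 12), cursors c1@4 c2@8 c3@12, authorship .1...2...3..
After op 4 (move_left): buffer="tgiusgcdugrd" (len 12), cursors c1@3 c2@7 c3@11, authorship .1...2...3..
After op 5 (insert('l')): buffer="tgilusgcldugrld" (len 15), cursors c1@4 c2@9 c3@14, authorship .1.1..2.2..3.3.
After op 6 (insert('n')): buffer="tgilnusgclndugrlnd" (len 18), cursors c1@5 c2@11 c3@17, authorship .1.11..2.22..3.33.
After op 7 (move_left): buffer="tgilnusgclndugrlnd" (len 18), cursors c1@4 c2@10 c3@16, authorship .1.11..2.22..3.33.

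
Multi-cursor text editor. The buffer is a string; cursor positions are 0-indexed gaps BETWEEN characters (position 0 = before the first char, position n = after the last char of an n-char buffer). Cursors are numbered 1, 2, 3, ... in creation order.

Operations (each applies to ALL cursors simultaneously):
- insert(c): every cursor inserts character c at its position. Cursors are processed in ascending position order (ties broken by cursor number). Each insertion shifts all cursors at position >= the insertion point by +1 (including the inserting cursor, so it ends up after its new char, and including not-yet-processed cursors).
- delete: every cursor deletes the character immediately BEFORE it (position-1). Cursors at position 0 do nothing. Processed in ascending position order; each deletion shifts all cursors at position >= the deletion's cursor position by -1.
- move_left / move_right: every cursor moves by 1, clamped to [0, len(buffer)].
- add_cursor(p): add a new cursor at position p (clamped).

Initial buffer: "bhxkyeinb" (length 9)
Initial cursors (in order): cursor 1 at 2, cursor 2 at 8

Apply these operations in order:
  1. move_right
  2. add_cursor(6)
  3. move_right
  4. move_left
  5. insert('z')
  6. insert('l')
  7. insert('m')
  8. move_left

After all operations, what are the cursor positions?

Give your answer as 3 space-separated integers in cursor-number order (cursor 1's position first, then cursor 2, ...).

Answer: 5 16 11

Derivation:
After op 1 (move_right): buffer="bhxkyeinb" (len 9), cursors c1@3 c2@9, authorship .........
After op 2 (add_cursor(6)): buffer="bhxkyeinb" (len 9), cursors c1@3 c3@6 c2@9, authorship .........
After op 3 (move_right): buffer="bhxkyeinb" (len 9), cursors c1@4 c3@7 c2@9, authorship .........
After op 4 (move_left): buffer="bhxkyeinb" (len 9), cursors c1@3 c3@6 c2@8, authorship .........
After op 5 (insert('z')): buffer="bhxzkyezinzb" (len 12), cursors c1@4 c3@8 c2@11, authorship ...1...3..2.
After op 6 (insert('l')): buffer="bhxzlkyezlinzlb" (len 15), cursors c1@5 c3@10 c2@14, authorship ...11...33..22.
After op 7 (insert('m')): buffer="bhxzlmkyezlminzlmb" (len 18), cursors c1@6 c3@12 c2@17, authorship ...111...333..222.
After op 8 (move_left): buffer="bhxzlmkyezlminzlmb" (len 18), cursors c1@5 c3@11 c2@16, authorship ...111...333..222.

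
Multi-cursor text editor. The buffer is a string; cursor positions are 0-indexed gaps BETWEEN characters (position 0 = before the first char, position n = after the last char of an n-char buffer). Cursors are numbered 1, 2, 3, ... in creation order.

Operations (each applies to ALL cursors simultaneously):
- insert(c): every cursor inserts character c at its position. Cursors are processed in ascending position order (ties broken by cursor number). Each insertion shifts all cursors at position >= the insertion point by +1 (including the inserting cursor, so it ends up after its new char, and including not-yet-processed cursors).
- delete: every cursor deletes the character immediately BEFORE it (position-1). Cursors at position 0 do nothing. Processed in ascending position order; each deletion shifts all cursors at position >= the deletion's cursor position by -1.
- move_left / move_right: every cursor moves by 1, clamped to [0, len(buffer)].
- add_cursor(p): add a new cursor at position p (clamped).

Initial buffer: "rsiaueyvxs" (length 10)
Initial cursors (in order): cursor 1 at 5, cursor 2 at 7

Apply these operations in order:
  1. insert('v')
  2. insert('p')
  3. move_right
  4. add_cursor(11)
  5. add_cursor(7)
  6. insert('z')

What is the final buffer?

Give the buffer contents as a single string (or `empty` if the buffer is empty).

Answer: rsiauvpzezyvpzvzxs

Derivation:
After op 1 (insert('v')): buffer="rsiauveyvvxs" (len 12), cursors c1@6 c2@9, authorship .....1..2...
After op 2 (insert('p')): buffer="rsiauvpeyvpvxs" (len 14), cursors c1@7 c2@11, authorship .....11..22...
After op 3 (move_right): buffer="rsiauvpeyvpvxs" (len 14), cursors c1@8 c2@12, authorship .....11..22...
After op 4 (add_cursor(11)): buffer="rsiauvpeyvpvxs" (len 14), cursors c1@8 c3@11 c2@12, authorship .....11..22...
After op 5 (add_cursor(7)): buffer="rsiauvpeyvpvxs" (len 14), cursors c4@7 c1@8 c3@11 c2@12, authorship .....11..22...
After op 6 (insert('z')): buffer="rsiauvpzezyvpzvzxs" (len 18), cursors c4@8 c1@10 c3@14 c2@16, authorship .....114.1.223.2..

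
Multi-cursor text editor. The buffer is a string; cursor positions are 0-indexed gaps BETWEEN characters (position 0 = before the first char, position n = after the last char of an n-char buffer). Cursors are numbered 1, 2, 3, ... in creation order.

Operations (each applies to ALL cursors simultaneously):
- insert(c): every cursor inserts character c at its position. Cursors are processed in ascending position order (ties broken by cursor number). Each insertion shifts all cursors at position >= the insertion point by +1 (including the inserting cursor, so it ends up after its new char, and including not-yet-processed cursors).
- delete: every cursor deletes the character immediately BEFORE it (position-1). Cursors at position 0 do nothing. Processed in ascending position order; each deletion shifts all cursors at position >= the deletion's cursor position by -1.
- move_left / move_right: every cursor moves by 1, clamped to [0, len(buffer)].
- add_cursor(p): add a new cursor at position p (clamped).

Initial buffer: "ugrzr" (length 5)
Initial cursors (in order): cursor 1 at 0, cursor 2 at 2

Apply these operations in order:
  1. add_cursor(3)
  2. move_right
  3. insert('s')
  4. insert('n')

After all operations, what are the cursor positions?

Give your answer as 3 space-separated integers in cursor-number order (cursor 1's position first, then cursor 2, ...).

After op 1 (add_cursor(3)): buffer="ugrzr" (len 5), cursors c1@0 c2@2 c3@3, authorship .....
After op 2 (move_right): buffer="ugrzr" (len 5), cursors c1@1 c2@3 c3@4, authorship .....
After op 3 (insert('s')): buffer="usgrszsr" (len 8), cursors c1@2 c2@5 c3@7, authorship .1..2.3.
After op 4 (insert('n')): buffer="usngrsnzsnr" (len 11), cursors c1@3 c2@7 c3@10, authorship .11..22.33.

Answer: 3 7 10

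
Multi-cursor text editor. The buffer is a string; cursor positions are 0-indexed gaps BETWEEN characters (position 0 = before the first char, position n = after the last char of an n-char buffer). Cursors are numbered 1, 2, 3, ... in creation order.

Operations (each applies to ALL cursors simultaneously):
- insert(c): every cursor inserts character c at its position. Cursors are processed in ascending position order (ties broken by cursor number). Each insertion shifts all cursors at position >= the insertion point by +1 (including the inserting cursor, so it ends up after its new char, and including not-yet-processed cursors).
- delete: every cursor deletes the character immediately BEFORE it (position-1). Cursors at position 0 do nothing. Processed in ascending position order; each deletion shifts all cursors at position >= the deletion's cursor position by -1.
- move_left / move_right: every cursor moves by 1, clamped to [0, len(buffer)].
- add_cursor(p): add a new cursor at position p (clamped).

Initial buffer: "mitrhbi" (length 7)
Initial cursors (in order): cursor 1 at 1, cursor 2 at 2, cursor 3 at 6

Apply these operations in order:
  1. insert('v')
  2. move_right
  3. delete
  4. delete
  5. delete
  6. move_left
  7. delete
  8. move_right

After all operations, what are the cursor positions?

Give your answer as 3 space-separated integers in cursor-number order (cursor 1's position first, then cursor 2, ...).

Answer: 1 1 1

Derivation:
After op 1 (insert('v')): buffer="mvivtrhbvi" (len 10), cursors c1@2 c2@4 c3@9, authorship .1.2....3.
After op 2 (move_right): buffer="mvivtrhbvi" (len 10), cursors c1@3 c2@5 c3@10, authorship .1.2....3.
After op 3 (delete): buffer="mvvrhbv" (len 7), cursors c1@2 c2@3 c3@7, authorship .12...3
After op 4 (delete): buffer="mrhb" (len 4), cursors c1@1 c2@1 c3@4, authorship ....
After op 5 (delete): buffer="rh" (len 2), cursors c1@0 c2@0 c3@2, authorship ..
After op 6 (move_left): buffer="rh" (len 2), cursors c1@0 c2@0 c3@1, authorship ..
After op 7 (delete): buffer="h" (len 1), cursors c1@0 c2@0 c3@0, authorship .
After op 8 (move_right): buffer="h" (len 1), cursors c1@1 c2@1 c3@1, authorship .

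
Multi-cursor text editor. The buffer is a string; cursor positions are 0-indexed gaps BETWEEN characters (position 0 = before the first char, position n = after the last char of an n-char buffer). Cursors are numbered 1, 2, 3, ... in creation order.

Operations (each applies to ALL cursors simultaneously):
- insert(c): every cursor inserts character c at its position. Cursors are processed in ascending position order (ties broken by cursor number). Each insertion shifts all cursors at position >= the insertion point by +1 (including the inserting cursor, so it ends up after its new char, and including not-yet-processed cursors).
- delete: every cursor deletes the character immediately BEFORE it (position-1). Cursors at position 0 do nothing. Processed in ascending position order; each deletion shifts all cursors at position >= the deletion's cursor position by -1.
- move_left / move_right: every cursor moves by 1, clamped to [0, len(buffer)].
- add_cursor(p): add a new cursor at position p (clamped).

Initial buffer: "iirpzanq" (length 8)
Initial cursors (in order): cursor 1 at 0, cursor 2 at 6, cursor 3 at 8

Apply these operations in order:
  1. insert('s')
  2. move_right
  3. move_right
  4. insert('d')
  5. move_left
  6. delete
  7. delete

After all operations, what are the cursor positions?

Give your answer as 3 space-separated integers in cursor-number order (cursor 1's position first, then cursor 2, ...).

After op 1 (insert('s')): buffer="siirpzasnqs" (len 11), cursors c1@1 c2@8 c3@11, authorship 1......2..3
After op 2 (move_right): buffer="siirpzasnqs" (len 11), cursors c1@2 c2@9 c3@11, authorship 1......2..3
After op 3 (move_right): buffer="siirpzasnqs" (len 11), cursors c1@3 c2@10 c3@11, authorship 1......2..3
After op 4 (insert('d')): buffer="siidrpzasnqdsd" (len 14), cursors c1@4 c2@12 c3@14, authorship 1..1....2..233
After op 5 (move_left): buffer="siidrpzasnqdsd" (len 14), cursors c1@3 c2@11 c3@13, authorship 1..1....2..233
After op 6 (delete): buffer="sidrpzasndd" (len 11), cursors c1@2 c2@9 c3@10, authorship 1.1....2.23
After op 7 (delete): buffer="sdrpzasd" (len 8), cursors c1@1 c2@7 c3@7, authorship 11....23

Answer: 1 7 7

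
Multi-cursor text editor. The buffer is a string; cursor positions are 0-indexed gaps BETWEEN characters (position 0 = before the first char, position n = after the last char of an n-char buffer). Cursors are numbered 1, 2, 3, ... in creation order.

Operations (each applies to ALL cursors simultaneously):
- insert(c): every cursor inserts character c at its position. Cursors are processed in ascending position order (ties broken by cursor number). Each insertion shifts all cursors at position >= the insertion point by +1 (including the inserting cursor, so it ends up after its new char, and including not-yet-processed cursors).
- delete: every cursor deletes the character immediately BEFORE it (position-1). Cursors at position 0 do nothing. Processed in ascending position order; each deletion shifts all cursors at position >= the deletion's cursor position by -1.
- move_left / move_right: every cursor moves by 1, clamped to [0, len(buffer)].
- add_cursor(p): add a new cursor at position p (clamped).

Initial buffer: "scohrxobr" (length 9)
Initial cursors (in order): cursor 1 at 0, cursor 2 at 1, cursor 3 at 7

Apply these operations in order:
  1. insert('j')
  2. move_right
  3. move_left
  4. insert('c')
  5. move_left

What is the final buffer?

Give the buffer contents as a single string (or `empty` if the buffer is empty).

After op 1 (insert('j')): buffer="jsjcohrxojbr" (len 12), cursors c1@1 c2@3 c3@10, authorship 1.2......3..
After op 2 (move_right): buffer="jsjcohrxojbr" (len 12), cursors c1@2 c2@4 c3@11, authorship 1.2......3..
After op 3 (move_left): buffer="jsjcohrxojbr" (len 12), cursors c1@1 c2@3 c3@10, authorship 1.2......3..
After op 4 (insert('c')): buffer="jcsjccohrxojcbr" (len 15), cursors c1@2 c2@5 c3@13, authorship 11.22......33..
After op 5 (move_left): buffer="jcsjccohrxojcbr" (len 15), cursors c1@1 c2@4 c3@12, authorship 11.22......33..

Answer: jcsjccohrxojcbr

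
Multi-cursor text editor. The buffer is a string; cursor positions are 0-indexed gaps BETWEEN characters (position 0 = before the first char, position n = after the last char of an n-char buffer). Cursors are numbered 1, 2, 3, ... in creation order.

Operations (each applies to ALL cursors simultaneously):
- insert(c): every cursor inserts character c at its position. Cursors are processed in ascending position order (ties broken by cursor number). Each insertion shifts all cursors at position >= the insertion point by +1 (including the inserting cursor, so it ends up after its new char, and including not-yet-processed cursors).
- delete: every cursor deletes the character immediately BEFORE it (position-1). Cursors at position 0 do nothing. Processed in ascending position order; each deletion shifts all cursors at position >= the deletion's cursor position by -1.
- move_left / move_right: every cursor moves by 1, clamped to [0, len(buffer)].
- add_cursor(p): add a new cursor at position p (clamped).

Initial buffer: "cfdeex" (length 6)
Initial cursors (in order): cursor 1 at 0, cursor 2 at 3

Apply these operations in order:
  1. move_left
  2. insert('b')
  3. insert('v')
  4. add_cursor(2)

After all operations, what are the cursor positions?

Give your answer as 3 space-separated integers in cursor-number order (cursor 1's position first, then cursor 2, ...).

After op 1 (move_left): buffer="cfdeex" (len 6), cursors c1@0 c2@2, authorship ......
After op 2 (insert('b')): buffer="bcfbdeex" (len 8), cursors c1@1 c2@4, authorship 1..2....
After op 3 (insert('v')): buffer="bvcfbvdeex" (len 10), cursors c1@2 c2@6, authorship 11..22....
After op 4 (add_cursor(2)): buffer="bvcfbvdeex" (len 10), cursors c1@2 c3@2 c2@6, authorship 11..22....

Answer: 2 6 2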